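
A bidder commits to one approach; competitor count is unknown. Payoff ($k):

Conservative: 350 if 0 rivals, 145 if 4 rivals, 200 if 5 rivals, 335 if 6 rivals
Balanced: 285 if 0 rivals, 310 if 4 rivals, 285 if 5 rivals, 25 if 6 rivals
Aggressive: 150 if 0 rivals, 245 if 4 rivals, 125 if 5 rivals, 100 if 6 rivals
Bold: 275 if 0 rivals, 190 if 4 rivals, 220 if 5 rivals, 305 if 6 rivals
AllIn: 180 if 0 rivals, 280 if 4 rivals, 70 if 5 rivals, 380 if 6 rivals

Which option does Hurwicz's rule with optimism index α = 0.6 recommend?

Conservative: 0.6·350 + 0.4·145 = 268
Balanced: 0.6·310 + 0.4·25 = 196
Aggressive: 0.6·245 + 0.4·100 = 187
Bold: 0.6·305 + 0.4·190 = 259
AllIn: 0.6·380 + 0.4·70 = 256
Highest Hurwicz score = 268 → Conservative.

Conservative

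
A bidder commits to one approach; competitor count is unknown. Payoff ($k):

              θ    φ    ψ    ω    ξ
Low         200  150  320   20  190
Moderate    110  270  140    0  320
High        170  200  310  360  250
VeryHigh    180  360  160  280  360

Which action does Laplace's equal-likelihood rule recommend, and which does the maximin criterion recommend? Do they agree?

laplace → VeryHigh; maximin → High (disagree)

Row averages: Low=176, Moderate=168, High=258, VeryHigh=268
Highest average = 268 → VeryHigh.
Row minima: Low=20, Moderate=0, High=170, VeryHigh=160
Best worst-case = 170 → High.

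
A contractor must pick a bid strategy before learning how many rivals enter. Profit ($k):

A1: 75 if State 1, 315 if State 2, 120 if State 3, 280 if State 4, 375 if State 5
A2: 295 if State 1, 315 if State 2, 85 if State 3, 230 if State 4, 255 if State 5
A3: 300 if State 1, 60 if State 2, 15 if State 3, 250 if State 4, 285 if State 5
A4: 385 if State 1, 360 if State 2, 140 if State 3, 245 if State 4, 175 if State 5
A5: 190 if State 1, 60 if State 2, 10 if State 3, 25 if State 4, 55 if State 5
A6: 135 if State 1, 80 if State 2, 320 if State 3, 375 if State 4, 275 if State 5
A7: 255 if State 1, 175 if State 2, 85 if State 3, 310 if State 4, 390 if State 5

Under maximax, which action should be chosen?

Row maxima: A1=375, A2=315, A3=300, A4=385, A5=190, A6=375, A7=390
Best best-case = 390 → A7.

A7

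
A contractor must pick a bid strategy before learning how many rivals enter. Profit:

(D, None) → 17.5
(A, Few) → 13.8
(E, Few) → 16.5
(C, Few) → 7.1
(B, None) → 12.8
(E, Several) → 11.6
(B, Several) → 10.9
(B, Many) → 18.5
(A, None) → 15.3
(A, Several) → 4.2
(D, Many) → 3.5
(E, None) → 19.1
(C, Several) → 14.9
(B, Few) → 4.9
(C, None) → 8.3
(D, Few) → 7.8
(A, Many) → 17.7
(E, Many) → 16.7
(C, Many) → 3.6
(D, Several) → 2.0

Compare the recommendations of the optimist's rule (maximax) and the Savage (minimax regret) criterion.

Row maxima: A=17.7, B=18.5, C=14.9, D=17.5, E=19.1
Best best-case = 19.1 → E.
Column bests: None=19.1, Few=16.5, Several=14.9, Many=18.5.
A regrets: 3.8, 2.7, 10.7, 0.8 → max 10.7
B regrets: 6.3, 11.6, 4.0, 0.0 → max 11.6
C regrets: 10.8, 9.4, 0.0, 14.9 → max 14.9
D regrets: 1.6, 8.7, 12.9, 15.0 → max 15.0
E regrets: 0.0, 0.0, 3.3, 1.8 → max 3.3
Smallest max regret = 3.3 → E.

maximax → E; minimax regret → E (agree)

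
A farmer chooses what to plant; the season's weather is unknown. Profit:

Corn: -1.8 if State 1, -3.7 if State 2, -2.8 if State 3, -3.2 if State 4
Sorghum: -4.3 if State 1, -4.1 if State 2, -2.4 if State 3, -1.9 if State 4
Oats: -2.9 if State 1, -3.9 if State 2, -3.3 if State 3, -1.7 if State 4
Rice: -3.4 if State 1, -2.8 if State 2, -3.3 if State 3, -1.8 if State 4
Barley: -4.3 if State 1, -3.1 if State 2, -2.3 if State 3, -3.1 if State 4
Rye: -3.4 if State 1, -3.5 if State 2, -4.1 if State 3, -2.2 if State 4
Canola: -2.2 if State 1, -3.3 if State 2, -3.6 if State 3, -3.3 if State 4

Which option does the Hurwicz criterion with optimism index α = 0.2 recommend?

Rice

Corn: 0.2·(-1.8) + 0.8·(-3.7) = -3.32
Sorghum: 0.2·(-1.9) + 0.8·(-4.3) = -3.82
Oats: 0.2·(-1.7) + 0.8·(-3.9) = -3.46
Rice: 0.2·(-1.8) + 0.8·(-3.4) = -3.08
Barley: 0.2·(-2.3) + 0.8·(-4.3) = -3.9
Rye: 0.2·(-2.2) + 0.8·(-4.1) = -3.72
Canola: 0.2·(-2.2) + 0.8·(-3.6) = -3.32
Highest Hurwicz score = -3.08 → Rice.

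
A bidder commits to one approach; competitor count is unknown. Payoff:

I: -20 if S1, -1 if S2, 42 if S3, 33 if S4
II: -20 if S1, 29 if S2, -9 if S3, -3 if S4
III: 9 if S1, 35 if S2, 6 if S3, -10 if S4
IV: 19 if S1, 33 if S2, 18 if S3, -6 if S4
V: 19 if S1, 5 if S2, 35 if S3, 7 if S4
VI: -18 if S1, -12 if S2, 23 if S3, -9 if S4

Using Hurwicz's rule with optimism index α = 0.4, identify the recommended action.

I: 0.4·42 + 0.6·(-20) = 4.8
II: 0.4·29 + 0.6·(-20) = -0.4
III: 0.4·35 + 0.6·(-10) = 8
IV: 0.4·33 + 0.6·(-6) = 9.6
V: 0.4·35 + 0.6·5 = 17
VI: 0.4·23 + 0.6·(-18) = -1.6
Highest Hurwicz score = 17 → V.

V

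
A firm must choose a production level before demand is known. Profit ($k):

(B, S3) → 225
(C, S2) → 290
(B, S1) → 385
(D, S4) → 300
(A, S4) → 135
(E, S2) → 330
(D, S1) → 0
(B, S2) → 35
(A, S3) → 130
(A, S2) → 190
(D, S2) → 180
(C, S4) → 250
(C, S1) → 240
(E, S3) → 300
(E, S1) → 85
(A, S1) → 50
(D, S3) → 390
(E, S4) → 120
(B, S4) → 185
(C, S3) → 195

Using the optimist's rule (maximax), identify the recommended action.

Row maxima: A=190, B=385, C=290, D=390, E=330
Best best-case = 390 → D.

D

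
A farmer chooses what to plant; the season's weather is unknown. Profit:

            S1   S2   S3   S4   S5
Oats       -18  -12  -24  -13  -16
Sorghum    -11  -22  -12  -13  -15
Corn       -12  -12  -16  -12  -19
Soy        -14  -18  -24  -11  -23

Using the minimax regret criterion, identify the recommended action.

Corn

Column bests: S1=-11, S2=-12, S3=-12, S4=-11, S5=-15.
Oats regrets: 7, 0, 12, 2, 1 → max 12
Sorghum regrets: 0, 10, 0, 2, 0 → max 10
Corn regrets: 1, 0, 4, 1, 4 → max 4
Soy regrets: 3, 6, 12, 0, 8 → max 12
Smallest max regret = 4 → Corn.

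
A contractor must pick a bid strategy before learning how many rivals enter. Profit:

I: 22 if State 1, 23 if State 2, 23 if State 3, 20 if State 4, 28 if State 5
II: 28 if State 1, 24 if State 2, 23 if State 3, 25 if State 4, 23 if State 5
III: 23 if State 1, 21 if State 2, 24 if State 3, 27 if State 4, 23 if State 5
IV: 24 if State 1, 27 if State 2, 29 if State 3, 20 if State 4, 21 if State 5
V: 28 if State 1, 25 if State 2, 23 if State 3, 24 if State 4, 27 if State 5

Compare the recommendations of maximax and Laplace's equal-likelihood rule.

Row maxima: I=28, II=28, III=27, IV=29, V=28
Best best-case = 29 → IV.
Row averages: I=23.2, II=24.6, III=23.6, IV=24.2, V=25.4
Highest average = 25.4 → V.

maximax → IV; laplace → V (disagree)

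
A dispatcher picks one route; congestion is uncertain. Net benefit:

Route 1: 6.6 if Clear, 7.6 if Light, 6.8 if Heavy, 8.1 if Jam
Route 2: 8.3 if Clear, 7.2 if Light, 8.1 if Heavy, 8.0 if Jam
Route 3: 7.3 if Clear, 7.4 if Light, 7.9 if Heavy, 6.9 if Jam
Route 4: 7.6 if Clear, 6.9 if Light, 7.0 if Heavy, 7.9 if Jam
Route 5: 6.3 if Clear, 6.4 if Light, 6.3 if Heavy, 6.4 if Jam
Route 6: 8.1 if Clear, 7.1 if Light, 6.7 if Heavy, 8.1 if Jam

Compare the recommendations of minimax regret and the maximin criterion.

minimax regret → Route 2; maximin → Route 2 (agree)

Column bests: Clear=8.3, Light=7.6, Heavy=8.1, Jam=8.1.
Route 1 regrets: 1.7, 0.0, 1.3, 0.0 → max 1.7
Route 2 regrets: 0.0, 0.4, 0.0, 0.1 → max 0.4
Route 3 regrets: 1.0, 0.2, 0.2, 1.2 → max 1.2
Route 4 regrets: 0.7, 0.7, 1.1, 0.2 → max 1.1
Route 5 regrets: 2.0, 1.2, 1.8, 1.7 → max 2.0
Route 6 regrets: 0.2, 0.5, 1.4, 0.0 → max 1.4
Smallest max regret = 0.4 → Route 2.
Row minima: Route 1=6.6, Route 2=7.2, Route 3=6.9, Route 4=6.9, Route 5=6.3, Route 6=6.7
Best worst-case = 7.2 → Route 2.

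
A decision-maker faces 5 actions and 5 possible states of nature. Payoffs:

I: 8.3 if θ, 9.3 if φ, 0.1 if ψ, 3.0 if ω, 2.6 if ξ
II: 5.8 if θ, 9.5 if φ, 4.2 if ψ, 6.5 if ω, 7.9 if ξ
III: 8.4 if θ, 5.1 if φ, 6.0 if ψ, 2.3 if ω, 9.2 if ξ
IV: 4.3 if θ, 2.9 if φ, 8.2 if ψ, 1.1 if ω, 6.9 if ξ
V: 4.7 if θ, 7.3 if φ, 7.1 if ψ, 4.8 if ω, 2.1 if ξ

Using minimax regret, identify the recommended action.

Column bests: θ=8.4, φ=9.5, ψ=8.2, ω=6.5, ξ=9.2.
I regrets: 0.1, 0.2, 8.1, 3.5, 6.6 → max 8.1
II regrets: 2.6, 0.0, 4.0, 0.0, 1.3 → max 4.0
III regrets: 0.0, 4.4, 2.2, 4.2, 0.0 → max 4.4
IV regrets: 4.1, 6.6, 0.0, 5.4, 2.3 → max 6.6
V regrets: 3.7, 2.2, 1.1, 1.7, 7.1 → max 7.1
Smallest max regret = 4.0 → II.

II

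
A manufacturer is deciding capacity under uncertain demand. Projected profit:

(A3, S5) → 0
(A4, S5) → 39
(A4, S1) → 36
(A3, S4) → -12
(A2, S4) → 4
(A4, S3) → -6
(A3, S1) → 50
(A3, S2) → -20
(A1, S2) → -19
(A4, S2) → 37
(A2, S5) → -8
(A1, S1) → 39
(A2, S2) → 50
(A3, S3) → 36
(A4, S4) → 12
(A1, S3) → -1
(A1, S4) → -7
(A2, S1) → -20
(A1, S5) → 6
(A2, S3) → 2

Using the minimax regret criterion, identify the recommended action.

A4

Column bests: S1=50, S2=50, S3=36, S4=12, S5=39.
A1 regrets: 11, 69, 37, 19, 33 → max 69
A2 regrets: 70, 0, 34, 8, 47 → max 70
A3 regrets: 0, 70, 0, 24, 39 → max 70
A4 regrets: 14, 13, 42, 0, 0 → max 42
Smallest max regret = 42 → A4.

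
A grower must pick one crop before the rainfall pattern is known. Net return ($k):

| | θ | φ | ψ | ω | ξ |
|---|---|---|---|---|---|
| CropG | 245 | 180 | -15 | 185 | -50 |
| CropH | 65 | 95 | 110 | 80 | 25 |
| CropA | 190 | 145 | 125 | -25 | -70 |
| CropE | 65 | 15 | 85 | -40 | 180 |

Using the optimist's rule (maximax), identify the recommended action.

Row maxima: CropG=245, CropH=110, CropA=190, CropE=180
Best best-case = 245 → CropG.

CropG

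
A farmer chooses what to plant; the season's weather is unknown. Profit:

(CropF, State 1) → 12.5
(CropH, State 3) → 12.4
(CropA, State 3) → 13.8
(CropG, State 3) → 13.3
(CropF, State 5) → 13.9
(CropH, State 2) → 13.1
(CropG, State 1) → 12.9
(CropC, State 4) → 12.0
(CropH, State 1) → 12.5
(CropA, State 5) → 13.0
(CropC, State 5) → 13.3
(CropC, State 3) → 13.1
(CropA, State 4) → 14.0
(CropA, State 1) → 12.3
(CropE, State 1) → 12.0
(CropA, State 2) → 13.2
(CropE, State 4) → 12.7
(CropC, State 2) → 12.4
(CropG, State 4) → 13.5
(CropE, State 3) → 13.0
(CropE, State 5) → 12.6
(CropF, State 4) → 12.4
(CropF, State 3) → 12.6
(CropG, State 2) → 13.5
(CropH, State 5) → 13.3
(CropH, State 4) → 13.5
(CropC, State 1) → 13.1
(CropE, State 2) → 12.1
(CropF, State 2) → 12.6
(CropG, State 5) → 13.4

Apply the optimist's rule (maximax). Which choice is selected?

CropA

Row maxima: CropG=13.5, CropC=13.3, CropF=13.9, CropA=14.0, CropE=13.0, CropH=13.5
Best best-case = 14.0 → CropA.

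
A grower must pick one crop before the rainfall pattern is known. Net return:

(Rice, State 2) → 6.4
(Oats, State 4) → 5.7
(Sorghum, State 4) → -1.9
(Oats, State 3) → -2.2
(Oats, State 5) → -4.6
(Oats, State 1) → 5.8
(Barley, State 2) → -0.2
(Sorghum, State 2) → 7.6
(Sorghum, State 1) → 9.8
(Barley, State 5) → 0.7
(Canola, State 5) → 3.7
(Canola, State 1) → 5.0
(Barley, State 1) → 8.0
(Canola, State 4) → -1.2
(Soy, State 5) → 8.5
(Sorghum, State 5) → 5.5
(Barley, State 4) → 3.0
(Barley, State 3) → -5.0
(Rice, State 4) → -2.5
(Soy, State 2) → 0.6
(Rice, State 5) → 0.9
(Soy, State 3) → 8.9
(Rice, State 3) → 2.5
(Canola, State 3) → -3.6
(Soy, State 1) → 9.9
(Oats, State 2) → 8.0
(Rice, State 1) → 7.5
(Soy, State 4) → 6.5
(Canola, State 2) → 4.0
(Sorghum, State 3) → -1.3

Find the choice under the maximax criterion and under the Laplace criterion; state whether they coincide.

Row maxima: Sorghum=9.8, Oats=8.0, Canola=5.0, Rice=7.5, Barley=8.0, Soy=9.9
Best best-case = 9.9 → Soy.
Row averages: Sorghum=3.94, Oats=2.54, Canola=1.58, Rice=2.96, Barley=1.3, Soy=6.88
Highest average = 6.88 → Soy.

maximax → Soy; laplace → Soy (agree)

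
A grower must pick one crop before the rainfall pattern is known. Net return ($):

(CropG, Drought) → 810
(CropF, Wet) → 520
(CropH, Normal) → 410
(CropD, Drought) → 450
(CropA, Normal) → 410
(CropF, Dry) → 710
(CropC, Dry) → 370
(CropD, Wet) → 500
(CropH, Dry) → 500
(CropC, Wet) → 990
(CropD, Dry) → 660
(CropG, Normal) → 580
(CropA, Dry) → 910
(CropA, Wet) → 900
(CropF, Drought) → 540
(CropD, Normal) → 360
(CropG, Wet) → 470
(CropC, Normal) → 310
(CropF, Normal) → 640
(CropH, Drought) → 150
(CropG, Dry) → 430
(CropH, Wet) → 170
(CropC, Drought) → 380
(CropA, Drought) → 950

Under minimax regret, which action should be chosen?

Column bests: Drought=950, Dry=910, Normal=640, Wet=990.
CropD regrets: 500, 250, 280, 490 → max 500
CropF regrets: 410, 200, 0, 470 → max 470
CropG regrets: 140, 480, 60, 520 → max 520
CropH regrets: 800, 410, 230, 820 → max 820
CropA regrets: 0, 0, 230, 90 → max 230
CropC regrets: 570, 540, 330, 0 → max 570
Smallest max regret = 230 → CropA.

CropA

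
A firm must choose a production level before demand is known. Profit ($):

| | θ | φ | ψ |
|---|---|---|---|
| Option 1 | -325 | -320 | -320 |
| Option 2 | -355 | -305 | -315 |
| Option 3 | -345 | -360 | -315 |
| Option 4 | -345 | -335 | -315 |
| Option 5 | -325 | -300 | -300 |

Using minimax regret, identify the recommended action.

Column bests: θ=-325, φ=-300, ψ=-300.
Option 1 regrets: 0, 20, 20 → max 20
Option 2 regrets: 30, 5, 15 → max 30
Option 3 regrets: 20, 60, 15 → max 60
Option 4 regrets: 20, 35, 15 → max 35
Option 5 regrets: 0, 0, 0 → max 0
Smallest max regret = 0 → Option 5.

Option 5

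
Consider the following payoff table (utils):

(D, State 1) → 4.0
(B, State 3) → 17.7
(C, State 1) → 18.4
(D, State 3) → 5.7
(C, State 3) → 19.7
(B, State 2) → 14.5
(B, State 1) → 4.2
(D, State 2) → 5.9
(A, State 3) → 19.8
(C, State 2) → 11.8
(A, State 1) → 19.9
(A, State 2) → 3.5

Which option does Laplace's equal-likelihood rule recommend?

C

Row averages: A=14.4, B=182/15, C=499/30, D=5.2
Highest average = 499/30 → C.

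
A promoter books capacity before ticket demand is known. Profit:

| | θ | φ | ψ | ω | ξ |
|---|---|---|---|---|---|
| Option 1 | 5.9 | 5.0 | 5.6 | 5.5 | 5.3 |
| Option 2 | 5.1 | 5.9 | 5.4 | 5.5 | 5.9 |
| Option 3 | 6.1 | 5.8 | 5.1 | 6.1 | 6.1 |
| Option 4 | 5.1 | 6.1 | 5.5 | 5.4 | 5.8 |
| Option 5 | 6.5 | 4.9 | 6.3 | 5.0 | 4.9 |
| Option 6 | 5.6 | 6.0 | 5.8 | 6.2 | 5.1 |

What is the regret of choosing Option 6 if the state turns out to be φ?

Best payoff under φ is 6.1.
Regret = 6.1 − 6.0 = 0.1.

0.1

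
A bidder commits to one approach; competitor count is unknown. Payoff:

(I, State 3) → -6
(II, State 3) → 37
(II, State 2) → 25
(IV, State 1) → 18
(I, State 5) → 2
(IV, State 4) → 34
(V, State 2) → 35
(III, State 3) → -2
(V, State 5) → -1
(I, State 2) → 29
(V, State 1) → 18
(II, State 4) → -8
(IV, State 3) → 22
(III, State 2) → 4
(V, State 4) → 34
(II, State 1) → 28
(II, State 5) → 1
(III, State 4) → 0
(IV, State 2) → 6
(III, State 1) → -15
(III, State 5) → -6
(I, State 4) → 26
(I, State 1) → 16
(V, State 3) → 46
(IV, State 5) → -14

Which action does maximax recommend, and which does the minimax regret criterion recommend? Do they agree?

maximax → V; minimax regret → V (agree)

Row maxima: I=29, II=37, III=4, IV=34, V=46
Best best-case = 46 → V.
Column bests: State 1=28, State 2=35, State 3=46, State 4=34, State 5=2.
I regrets: 12, 6, 52, 8, 0 → max 52
II regrets: 0, 10, 9, 42, 1 → max 42
III regrets: 43, 31, 48, 34, 8 → max 48
IV regrets: 10, 29, 24, 0, 16 → max 29
V regrets: 10, 0, 0, 0, 3 → max 10
Smallest max regret = 10 → V.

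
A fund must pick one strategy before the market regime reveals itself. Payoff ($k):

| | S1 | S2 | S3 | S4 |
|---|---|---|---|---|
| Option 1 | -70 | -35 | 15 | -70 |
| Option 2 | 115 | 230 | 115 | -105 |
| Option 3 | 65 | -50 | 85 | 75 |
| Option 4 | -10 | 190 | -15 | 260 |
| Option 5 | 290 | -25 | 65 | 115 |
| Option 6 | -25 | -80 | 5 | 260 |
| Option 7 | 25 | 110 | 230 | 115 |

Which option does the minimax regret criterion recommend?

Option 5

Column bests: S1=290, S2=230, S3=230, S4=260.
Option 1 regrets: 360, 265, 215, 330 → max 360
Option 2 regrets: 175, 0, 115, 365 → max 365
Option 3 regrets: 225, 280, 145, 185 → max 280
Option 4 regrets: 300, 40, 245, 0 → max 300
Option 5 regrets: 0, 255, 165, 145 → max 255
Option 6 regrets: 315, 310, 225, 0 → max 315
Option 7 regrets: 265, 120, 0, 145 → max 265
Smallest max regret = 255 → Option 5.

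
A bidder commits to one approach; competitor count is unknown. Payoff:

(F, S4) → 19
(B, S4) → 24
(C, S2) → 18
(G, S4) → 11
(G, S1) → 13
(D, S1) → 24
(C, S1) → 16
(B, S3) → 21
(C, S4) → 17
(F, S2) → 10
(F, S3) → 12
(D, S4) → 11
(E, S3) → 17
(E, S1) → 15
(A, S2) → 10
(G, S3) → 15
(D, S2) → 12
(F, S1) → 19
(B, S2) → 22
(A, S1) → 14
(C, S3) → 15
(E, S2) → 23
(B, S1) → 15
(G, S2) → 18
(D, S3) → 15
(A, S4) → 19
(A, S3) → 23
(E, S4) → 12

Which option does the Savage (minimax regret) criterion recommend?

C

Column bests: S1=24, S2=23, S3=23, S4=24.
A regrets: 10, 13, 0, 5 → max 13
B regrets: 9, 1, 2, 0 → max 9
C regrets: 8, 5, 8, 7 → max 8
D regrets: 0, 11, 8, 13 → max 13
E regrets: 9, 0, 6, 12 → max 12
F regrets: 5, 13, 11, 5 → max 13
G regrets: 11, 5, 8, 13 → max 13
Smallest max regret = 8 → C.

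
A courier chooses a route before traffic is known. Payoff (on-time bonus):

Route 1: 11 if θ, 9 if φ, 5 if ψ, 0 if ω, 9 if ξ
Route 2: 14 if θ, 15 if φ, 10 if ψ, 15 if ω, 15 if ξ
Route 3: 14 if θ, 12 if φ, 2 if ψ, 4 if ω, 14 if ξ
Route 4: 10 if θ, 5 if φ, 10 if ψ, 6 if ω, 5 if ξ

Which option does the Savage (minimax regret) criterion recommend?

Route 2

Column bests: θ=14, φ=15, ψ=10, ω=15, ξ=15.
Route 1 regrets: 3, 6, 5, 15, 6 → max 15
Route 2 regrets: 0, 0, 0, 0, 0 → max 0
Route 3 regrets: 0, 3, 8, 11, 1 → max 11
Route 4 regrets: 4, 10, 0, 9, 10 → max 10
Smallest max regret = 0 → Route 2.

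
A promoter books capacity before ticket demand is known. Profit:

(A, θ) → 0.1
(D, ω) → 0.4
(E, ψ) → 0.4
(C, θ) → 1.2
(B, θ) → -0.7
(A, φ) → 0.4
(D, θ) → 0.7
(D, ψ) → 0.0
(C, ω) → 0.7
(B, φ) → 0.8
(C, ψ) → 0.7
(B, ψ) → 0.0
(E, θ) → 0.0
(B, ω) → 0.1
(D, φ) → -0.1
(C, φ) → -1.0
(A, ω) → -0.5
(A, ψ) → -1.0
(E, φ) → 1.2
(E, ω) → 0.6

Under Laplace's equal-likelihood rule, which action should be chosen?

Row averages: A=-0.25, B=0.05, C=0.4, D=0.25, E=0.55
Highest average = 0.55 → E.

E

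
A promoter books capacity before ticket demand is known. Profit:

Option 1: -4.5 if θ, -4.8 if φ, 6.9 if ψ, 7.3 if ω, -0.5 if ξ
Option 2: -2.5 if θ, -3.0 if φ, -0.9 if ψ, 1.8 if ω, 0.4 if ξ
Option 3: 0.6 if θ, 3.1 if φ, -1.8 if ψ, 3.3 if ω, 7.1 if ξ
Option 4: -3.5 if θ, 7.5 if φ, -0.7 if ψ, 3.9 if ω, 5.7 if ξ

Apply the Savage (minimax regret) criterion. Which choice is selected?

Option 4

Column bests: θ=0.6, φ=7.5, ψ=6.9, ω=7.3, ξ=7.1.
Option 1 regrets: 5.1, 12.3, 0.0, 0.0, 7.6 → max 12.3
Option 2 regrets: 3.1, 10.5, 7.8, 5.5, 6.7 → max 10.5
Option 3 regrets: 0.0, 4.4, 8.7, 4.0, 0.0 → max 8.7
Option 4 regrets: 4.1, 0.0, 7.6, 3.4, 1.4 → max 7.6
Smallest max regret = 7.6 → Option 4.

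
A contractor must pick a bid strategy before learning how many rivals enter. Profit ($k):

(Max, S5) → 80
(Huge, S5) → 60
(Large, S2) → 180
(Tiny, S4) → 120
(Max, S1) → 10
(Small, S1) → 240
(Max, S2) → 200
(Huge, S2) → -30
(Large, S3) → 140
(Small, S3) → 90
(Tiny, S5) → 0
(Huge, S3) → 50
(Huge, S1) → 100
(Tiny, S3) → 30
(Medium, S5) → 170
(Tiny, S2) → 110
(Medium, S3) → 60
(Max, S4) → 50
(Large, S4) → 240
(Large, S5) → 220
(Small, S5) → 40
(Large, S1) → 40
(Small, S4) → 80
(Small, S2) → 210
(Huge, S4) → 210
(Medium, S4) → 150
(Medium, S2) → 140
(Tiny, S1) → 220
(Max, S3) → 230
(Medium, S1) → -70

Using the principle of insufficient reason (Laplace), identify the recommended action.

Large

Row averages: Tiny=96, Small=132, Medium=90, Large=164, Huge=78, Max=114
Highest average = 164 → Large.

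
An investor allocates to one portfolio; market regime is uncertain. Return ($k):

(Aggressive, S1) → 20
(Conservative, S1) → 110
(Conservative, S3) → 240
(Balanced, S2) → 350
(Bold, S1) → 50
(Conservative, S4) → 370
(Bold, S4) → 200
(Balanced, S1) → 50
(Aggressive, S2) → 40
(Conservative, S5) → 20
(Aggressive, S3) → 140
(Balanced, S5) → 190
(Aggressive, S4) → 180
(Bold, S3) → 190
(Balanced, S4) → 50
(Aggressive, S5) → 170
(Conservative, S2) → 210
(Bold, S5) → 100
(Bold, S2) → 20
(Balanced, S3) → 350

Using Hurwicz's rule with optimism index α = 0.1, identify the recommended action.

Balanced

Conservative: 0.1·370 + 0.9·20 = 55
Balanced: 0.1·350 + 0.9·50 = 80
Aggressive: 0.1·180 + 0.9·20 = 36
Bold: 0.1·200 + 0.9·20 = 38
Highest Hurwicz score = 80 → Balanced.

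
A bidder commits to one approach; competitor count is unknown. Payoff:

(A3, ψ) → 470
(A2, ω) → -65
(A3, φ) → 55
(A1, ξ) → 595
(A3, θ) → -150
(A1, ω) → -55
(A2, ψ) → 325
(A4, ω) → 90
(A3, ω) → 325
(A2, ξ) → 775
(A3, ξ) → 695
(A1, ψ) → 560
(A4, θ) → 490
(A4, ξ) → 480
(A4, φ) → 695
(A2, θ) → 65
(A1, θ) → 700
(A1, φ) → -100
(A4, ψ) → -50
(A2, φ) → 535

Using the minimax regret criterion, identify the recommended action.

A4

Column bests: θ=700, φ=695, ψ=560, ω=325, ξ=775.
A1 regrets: 0, 795, 0, 380, 180 → max 795
A2 regrets: 635, 160, 235, 390, 0 → max 635
A3 regrets: 850, 640, 90, 0, 80 → max 850
A4 regrets: 210, 0, 610, 235, 295 → max 610
Smallest max regret = 610 → A4.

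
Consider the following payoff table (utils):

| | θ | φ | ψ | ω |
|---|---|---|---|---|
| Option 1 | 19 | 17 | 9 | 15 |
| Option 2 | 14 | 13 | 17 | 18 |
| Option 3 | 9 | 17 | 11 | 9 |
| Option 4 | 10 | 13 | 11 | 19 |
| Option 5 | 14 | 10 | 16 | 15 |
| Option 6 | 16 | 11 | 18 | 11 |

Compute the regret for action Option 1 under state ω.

4

Best payoff under ω is 19.
Regret = 19 − 15 = 4.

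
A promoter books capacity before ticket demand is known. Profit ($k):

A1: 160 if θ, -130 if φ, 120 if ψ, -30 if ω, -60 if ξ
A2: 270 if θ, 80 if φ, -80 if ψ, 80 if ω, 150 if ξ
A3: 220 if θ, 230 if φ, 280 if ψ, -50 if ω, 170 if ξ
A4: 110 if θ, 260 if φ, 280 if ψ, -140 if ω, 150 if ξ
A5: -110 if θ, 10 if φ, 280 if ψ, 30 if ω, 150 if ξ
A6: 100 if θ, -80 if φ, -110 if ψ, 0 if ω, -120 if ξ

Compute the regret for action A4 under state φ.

0

Best payoff under φ is 260.
Regret = 260 − 260 = 0.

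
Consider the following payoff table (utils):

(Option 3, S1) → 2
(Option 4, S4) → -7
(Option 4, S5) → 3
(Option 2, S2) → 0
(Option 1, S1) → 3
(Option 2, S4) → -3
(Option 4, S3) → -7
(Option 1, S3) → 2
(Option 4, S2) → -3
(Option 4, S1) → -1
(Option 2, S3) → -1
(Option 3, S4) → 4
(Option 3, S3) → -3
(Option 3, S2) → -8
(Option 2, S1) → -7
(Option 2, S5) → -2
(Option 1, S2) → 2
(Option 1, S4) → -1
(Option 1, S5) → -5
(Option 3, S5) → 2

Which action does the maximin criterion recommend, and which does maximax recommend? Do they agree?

maximin → Option 1; maximax → Option 3 (disagree)

Row minima: Option 1=-5, Option 2=-7, Option 3=-8, Option 4=-7
Best worst-case = -5 → Option 1.
Row maxima: Option 1=3, Option 2=0, Option 3=4, Option 4=3
Best best-case = 4 → Option 3.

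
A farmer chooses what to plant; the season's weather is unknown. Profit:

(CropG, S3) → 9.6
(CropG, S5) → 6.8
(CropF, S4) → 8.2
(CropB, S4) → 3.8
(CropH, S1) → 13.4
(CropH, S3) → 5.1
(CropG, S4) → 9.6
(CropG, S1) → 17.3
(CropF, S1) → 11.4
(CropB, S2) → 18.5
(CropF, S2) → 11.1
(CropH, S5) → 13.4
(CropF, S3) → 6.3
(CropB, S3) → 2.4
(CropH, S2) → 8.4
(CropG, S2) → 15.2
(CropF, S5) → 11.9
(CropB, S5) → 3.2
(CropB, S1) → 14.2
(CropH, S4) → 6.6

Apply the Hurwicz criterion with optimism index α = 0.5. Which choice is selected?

CropG

CropH: 0.5·13.4 + 0.5·5.1 = 9.25
CropF: 0.5·11.9 + 0.5·6.3 = 9.1
CropG: 0.5·17.3 + 0.5·6.8 = 12.05
CropB: 0.5·18.5 + 0.5·2.4 = 10.45
Highest Hurwicz score = 12.05 → CropG.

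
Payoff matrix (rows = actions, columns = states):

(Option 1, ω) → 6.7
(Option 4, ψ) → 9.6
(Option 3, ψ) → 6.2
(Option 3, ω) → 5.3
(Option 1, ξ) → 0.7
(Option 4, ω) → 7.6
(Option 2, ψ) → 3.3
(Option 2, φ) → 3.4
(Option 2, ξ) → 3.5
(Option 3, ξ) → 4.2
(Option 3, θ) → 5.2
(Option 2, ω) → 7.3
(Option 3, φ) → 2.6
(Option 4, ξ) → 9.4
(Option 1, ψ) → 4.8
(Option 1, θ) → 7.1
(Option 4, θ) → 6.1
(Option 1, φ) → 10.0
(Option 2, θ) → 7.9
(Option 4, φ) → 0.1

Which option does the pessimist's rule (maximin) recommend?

Row minima: Option 1=0.7, Option 2=3.3, Option 3=2.6, Option 4=0.1
Best worst-case = 3.3 → Option 2.

Option 2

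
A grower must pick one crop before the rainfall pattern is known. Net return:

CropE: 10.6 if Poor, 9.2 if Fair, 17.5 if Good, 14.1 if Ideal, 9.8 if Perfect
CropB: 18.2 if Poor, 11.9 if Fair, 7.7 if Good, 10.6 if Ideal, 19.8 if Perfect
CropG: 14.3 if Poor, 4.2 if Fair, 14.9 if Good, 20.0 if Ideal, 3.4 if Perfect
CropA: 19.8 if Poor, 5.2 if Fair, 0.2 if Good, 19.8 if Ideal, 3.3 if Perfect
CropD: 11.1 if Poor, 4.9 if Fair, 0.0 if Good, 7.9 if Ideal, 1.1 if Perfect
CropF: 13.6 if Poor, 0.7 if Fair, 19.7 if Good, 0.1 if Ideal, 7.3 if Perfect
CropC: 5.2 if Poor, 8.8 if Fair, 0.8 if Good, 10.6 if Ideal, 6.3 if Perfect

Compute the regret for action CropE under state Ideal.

Best payoff under Ideal is 20.0.
Regret = 20.0 − 14.1 = 5.9.

5.9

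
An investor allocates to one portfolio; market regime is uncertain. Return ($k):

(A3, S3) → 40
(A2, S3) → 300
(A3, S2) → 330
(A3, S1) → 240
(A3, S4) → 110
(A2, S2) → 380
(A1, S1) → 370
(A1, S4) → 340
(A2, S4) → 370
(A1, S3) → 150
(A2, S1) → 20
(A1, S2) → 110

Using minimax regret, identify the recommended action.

Column bests: S1=370, S2=380, S3=300, S4=370.
A1 regrets: 0, 270, 150, 30 → max 270
A2 regrets: 350, 0, 0, 0 → max 350
A3 regrets: 130, 50, 260, 260 → max 260
Smallest max regret = 260 → A3.

A3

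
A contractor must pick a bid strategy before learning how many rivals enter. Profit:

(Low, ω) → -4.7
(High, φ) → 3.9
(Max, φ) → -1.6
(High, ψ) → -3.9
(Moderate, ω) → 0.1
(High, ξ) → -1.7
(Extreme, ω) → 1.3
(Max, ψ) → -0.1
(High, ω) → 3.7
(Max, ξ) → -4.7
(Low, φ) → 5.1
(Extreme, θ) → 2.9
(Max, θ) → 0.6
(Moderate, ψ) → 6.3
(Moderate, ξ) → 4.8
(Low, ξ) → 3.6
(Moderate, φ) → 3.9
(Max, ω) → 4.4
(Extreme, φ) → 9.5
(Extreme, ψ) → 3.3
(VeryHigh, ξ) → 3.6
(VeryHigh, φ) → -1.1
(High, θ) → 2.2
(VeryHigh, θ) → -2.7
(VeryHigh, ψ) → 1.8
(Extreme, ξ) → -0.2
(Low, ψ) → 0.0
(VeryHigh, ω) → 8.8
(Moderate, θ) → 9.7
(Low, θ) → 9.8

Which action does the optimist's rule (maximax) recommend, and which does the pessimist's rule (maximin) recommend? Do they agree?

Row maxima: Low=9.8, Moderate=9.7, High=3.9, VeryHigh=8.8, Extreme=9.5, Max=4.4
Best best-case = 9.8 → Low.
Row minima: Low=-4.7, Moderate=0.1, High=-3.9, VeryHigh=-2.7, Extreme=-0.2, Max=-4.7
Best worst-case = 0.1 → Moderate.

maximax → Low; maximin → Moderate (disagree)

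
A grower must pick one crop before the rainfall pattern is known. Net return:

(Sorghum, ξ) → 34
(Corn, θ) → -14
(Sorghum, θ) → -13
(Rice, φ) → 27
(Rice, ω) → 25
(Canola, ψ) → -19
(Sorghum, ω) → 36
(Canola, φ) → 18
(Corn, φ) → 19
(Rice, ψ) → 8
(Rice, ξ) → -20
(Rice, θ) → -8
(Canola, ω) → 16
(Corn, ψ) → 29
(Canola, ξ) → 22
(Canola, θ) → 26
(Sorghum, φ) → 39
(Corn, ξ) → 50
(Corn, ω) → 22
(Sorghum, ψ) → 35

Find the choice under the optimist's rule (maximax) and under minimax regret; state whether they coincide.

maximax → Corn; minimax regret → Sorghum (disagree)

Row maxima: Rice=27, Canola=26, Corn=50, Sorghum=39
Best best-case = 50 → Corn.
Column bests: θ=26, φ=39, ψ=35, ω=36, ξ=50.
Rice regrets: 34, 12, 27, 11, 70 → max 70
Canola regrets: 0, 21, 54, 20, 28 → max 54
Corn regrets: 40, 20, 6, 14, 0 → max 40
Sorghum regrets: 39, 0, 0, 0, 16 → max 39
Smallest max regret = 39 → Sorghum.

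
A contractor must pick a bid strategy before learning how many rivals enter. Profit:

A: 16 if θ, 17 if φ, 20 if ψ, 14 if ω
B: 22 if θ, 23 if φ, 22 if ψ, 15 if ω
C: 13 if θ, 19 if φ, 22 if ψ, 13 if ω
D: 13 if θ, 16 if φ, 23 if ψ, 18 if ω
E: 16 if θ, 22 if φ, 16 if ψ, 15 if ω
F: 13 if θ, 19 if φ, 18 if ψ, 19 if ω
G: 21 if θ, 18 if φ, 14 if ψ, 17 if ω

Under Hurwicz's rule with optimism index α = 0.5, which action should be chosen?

A: 0.5·20 + 0.5·14 = 17
B: 0.5·23 + 0.5·15 = 19
C: 0.5·22 + 0.5·13 = 17.5
D: 0.5·23 + 0.5·13 = 18
E: 0.5·22 + 0.5·15 = 18.5
F: 0.5·19 + 0.5·13 = 16
G: 0.5·21 + 0.5·14 = 17.5
Highest Hurwicz score = 19 → B.

B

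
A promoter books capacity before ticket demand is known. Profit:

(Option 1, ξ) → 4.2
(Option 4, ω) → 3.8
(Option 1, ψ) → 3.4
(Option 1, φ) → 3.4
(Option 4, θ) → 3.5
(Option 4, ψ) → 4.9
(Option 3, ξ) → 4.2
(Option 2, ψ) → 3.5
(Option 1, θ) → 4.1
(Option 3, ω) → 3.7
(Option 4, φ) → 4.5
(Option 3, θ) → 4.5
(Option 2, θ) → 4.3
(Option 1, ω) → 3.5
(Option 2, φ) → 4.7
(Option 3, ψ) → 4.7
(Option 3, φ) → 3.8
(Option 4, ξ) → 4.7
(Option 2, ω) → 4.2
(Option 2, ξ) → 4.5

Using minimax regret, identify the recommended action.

Option 3

Column bests: θ=4.5, φ=4.7, ψ=4.9, ω=4.2, ξ=4.7.
Option 1 regrets: 0.4, 1.3, 1.5, 0.7, 0.5 → max 1.5
Option 2 regrets: 0.2, 0.0, 1.4, 0.0, 0.2 → max 1.4
Option 3 regrets: 0.0, 0.9, 0.2, 0.5, 0.5 → max 0.9
Option 4 regrets: 1.0, 0.2, 0.0, 0.4, 0.0 → max 1.0
Smallest max regret = 0.9 → Option 3.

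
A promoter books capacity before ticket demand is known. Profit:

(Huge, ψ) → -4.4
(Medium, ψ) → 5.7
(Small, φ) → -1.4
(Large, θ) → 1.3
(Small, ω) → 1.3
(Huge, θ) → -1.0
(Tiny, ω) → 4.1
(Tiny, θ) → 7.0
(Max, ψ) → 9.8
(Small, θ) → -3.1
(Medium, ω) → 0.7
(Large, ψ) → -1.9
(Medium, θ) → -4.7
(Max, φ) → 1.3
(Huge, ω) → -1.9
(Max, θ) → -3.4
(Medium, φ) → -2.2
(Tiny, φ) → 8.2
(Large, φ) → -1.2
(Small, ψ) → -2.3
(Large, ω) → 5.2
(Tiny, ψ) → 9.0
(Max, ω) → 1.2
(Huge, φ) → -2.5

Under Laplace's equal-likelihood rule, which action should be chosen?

Tiny

Row averages: Tiny=7.075, Small=-1.375, Medium=-0.125, Large=0.85, Huge=-2.45, Max=2.225
Highest average = 7.075 → Tiny.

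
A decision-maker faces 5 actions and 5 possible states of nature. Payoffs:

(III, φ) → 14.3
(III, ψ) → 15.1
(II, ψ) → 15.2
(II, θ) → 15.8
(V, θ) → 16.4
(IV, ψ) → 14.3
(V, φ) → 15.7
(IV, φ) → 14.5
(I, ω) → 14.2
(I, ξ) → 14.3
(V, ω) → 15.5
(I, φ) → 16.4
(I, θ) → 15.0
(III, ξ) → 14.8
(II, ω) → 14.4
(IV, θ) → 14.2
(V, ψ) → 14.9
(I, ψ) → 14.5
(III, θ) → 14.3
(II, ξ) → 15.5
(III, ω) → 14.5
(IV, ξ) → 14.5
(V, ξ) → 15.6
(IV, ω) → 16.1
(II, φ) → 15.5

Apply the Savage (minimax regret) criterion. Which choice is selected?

Column bests: θ=16.4, φ=16.4, ψ=15.2, ω=16.1, ξ=15.6.
I regrets: 1.4, 0.0, 0.7, 1.9, 1.3 → max 1.9
II regrets: 0.6, 0.9, 0.0, 1.7, 0.1 → max 1.7
III regrets: 2.1, 2.1, 0.1, 1.6, 0.8 → max 2.1
IV regrets: 2.2, 1.9, 0.9, 0.0, 1.1 → max 2.2
V regrets: 0.0, 0.7, 0.3, 0.6, 0.0 → max 0.7
Smallest max regret = 0.7 → V.

V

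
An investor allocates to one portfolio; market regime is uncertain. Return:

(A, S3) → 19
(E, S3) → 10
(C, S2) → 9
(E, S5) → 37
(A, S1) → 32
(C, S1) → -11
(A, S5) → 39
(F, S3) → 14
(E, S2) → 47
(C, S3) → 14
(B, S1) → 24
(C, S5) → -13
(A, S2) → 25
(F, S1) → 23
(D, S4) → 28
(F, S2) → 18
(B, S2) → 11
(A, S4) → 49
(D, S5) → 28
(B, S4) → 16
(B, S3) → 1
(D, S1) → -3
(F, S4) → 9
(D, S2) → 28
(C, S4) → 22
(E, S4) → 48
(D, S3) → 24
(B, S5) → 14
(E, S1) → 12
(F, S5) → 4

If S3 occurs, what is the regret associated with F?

Best payoff under S3 is 24.
Regret = 24 − 14 = 10.

10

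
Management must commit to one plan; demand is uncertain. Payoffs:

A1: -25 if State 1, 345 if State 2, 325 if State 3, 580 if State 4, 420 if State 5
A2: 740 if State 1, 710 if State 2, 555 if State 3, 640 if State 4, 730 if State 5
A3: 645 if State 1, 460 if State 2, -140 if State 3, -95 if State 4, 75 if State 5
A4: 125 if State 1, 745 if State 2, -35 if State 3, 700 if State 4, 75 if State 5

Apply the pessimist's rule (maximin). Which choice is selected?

Row minima: A1=-25, A2=555, A3=-140, A4=-35
Best worst-case = 555 → A2.

A2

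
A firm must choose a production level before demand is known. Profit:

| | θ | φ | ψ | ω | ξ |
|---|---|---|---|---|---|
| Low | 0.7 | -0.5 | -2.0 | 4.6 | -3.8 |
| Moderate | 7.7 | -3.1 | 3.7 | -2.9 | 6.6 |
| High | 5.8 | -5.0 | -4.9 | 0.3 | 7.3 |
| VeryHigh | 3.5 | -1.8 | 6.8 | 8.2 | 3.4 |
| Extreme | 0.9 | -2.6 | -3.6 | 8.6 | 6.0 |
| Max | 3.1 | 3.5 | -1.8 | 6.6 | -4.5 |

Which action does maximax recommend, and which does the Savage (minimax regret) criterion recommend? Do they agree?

Row maxima: Low=4.6, Moderate=7.7, High=7.3, VeryHigh=8.2, Extreme=8.6, Max=6.6
Best best-case = 8.6 → Extreme.
Column bests: θ=7.7, φ=3.5, ψ=6.8, ω=8.6, ξ=7.3.
Low regrets: 7.0, 4.0, 8.8, 4.0, 11.1 → max 11.1
Moderate regrets: 0.0, 6.6, 3.1, 11.5, 0.7 → max 11.5
High regrets: 1.9, 8.5, 11.7, 8.3, 0.0 → max 11.7
VeryHigh regrets: 4.2, 5.3, 0.0, 0.4, 3.9 → max 5.3
Extreme regrets: 6.8, 6.1, 10.4, 0.0, 1.3 → max 10.4
Max regrets: 4.6, 0.0, 8.6, 2.0, 11.8 → max 11.8
Smallest max regret = 5.3 → VeryHigh.

maximax → Extreme; minimax regret → VeryHigh (disagree)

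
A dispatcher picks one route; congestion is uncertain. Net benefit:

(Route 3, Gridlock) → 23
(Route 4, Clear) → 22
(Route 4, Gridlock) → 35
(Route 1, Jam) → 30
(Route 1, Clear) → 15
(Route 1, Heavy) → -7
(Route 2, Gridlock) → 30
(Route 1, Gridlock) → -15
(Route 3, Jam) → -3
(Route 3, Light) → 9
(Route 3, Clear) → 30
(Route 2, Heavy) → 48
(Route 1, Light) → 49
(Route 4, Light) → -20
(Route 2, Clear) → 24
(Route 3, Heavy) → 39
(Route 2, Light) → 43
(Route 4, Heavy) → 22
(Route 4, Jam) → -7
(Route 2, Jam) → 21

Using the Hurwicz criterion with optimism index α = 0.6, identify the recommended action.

Route 2

Route 1: 0.6·49 + 0.4·(-15) = 23.4
Route 2: 0.6·48 + 0.4·21 = 37.2
Route 3: 0.6·39 + 0.4·(-3) = 22.2
Route 4: 0.6·35 + 0.4·(-20) = 13
Highest Hurwicz score = 37.2 → Route 2.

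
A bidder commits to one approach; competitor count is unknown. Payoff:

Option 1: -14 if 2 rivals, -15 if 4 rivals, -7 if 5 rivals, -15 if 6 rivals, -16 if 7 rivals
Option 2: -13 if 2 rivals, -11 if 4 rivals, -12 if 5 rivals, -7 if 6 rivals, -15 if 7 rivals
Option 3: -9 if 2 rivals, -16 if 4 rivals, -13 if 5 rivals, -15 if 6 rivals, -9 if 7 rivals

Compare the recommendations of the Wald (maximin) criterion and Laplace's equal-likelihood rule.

maximin → Option 2; laplace → Option 2 (agree)

Row minima: Option 1=-16, Option 2=-15, Option 3=-16
Best worst-case = -15 → Option 2.
Row averages: Option 1=-13.4, Option 2=-11.6, Option 3=-12.4
Highest average = -11.6 → Option 2.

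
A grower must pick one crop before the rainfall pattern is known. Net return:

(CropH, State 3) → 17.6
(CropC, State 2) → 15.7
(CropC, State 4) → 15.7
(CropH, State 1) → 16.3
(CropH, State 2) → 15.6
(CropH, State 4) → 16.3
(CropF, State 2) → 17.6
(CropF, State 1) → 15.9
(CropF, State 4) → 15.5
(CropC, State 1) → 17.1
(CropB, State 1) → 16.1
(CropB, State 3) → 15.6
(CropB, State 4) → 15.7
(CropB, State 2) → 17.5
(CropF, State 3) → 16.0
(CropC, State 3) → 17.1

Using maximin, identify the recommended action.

Row minima: CropB=15.6, CropC=15.7, CropH=15.6, CropF=15.5
Best worst-case = 15.7 → CropC.

CropC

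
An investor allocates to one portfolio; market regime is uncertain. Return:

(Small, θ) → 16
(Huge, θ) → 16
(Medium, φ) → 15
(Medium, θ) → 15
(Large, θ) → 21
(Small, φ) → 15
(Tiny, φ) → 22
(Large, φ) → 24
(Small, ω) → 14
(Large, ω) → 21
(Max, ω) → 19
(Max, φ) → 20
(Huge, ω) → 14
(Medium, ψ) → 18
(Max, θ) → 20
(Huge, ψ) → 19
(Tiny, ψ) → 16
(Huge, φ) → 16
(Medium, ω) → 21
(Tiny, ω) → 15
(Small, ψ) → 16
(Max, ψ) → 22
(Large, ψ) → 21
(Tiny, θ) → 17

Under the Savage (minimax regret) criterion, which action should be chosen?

Column bests: θ=21, φ=24, ψ=22, ω=21.
Tiny regrets: 4, 2, 6, 6 → max 6
Small regrets: 5, 9, 6, 7 → max 9
Medium regrets: 6, 9, 4, 0 → max 9
Large regrets: 0, 0, 1, 0 → max 1
Huge regrets: 5, 8, 3, 7 → max 8
Max regrets: 1, 4, 0, 2 → max 4
Smallest max regret = 1 → Large.

Large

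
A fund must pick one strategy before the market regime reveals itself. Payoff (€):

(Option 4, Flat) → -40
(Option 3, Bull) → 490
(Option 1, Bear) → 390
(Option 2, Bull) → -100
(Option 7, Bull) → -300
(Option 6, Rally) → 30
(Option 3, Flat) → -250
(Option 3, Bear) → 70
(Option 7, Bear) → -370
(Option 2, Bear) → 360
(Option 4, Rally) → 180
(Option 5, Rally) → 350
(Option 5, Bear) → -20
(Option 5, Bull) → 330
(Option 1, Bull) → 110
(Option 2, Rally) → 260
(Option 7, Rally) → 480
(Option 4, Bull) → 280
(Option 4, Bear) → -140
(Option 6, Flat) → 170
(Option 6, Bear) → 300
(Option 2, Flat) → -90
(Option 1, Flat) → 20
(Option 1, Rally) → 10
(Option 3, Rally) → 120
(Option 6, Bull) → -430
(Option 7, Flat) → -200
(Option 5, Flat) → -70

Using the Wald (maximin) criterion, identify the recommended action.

Option 1

Row minima: Option 1=10, Option 2=-100, Option 3=-250, Option 4=-140, Option 5=-70, Option 6=-430, Option 7=-370
Best worst-case = 10 → Option 1.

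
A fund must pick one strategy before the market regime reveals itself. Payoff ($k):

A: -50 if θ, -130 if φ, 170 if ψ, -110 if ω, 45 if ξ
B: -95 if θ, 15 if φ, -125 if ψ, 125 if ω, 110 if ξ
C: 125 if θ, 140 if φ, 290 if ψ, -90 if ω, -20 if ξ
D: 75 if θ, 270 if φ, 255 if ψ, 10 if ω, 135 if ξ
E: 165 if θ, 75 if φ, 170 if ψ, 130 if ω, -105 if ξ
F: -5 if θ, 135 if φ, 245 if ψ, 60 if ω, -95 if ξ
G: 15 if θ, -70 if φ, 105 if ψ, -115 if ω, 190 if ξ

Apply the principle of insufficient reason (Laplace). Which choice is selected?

Row averages: A=-15, B=6, C=89, D=149, E=87, F=68, G=25
Highest average = 149 → D.

D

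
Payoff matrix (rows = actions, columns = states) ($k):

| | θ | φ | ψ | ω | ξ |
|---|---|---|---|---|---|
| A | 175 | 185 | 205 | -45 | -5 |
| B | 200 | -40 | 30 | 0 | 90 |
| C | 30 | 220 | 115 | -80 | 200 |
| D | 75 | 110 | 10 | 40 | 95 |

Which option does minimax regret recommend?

Column bests: θ=200, φ=220, ψ=205, ω=40, ξ=200.
A regrets: 25, 35, 0, 85, 205 → max 205
B regrets: 0, 260, 175, 40, 110 → max 260
C regrets: 170, 0, 90, 120, 0 → max 170
D regrets: 125, 110, 195, 0, 105 → max 195
Smallest max regret = 170 → C.

C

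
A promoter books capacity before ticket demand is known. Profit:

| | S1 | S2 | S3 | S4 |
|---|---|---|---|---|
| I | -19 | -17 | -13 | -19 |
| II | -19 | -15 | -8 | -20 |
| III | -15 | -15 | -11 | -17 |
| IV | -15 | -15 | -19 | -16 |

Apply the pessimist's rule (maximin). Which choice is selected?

Row minima: I=-19, II=-20, III=-17, IV=-19
Best worst-case = -17 → III.

III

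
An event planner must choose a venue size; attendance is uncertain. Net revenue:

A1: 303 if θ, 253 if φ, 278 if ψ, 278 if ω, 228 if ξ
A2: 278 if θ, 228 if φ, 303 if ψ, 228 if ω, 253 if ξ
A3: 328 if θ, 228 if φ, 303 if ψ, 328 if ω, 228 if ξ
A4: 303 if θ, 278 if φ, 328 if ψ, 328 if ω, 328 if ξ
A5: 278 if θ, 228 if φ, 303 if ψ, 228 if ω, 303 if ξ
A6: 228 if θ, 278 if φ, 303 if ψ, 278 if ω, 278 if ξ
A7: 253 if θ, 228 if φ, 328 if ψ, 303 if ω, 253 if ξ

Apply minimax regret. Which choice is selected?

Column bests: θ=328, φ=278, ψ=328, ω=328, ξ=328.
A1 regrets: 25, 25, 50, 50, 100 → max 100
A2 regrets: 50, 50, 25, 100, 75 → max 100
A3 regrets: 0, 50, 25, 0, 100 → max 100
A4 regrets: 25, 0, 0, 0, 0 → max 25
A5 regrets: 50, 50, 25, 100, 25 → max 100
A6 regrets: 100, 0, 25, 50, 50 → max 100
A7 regrets: 75, 50, 0, 25, 75 → max 75
Smallest max regret = 25 → A4.

A4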